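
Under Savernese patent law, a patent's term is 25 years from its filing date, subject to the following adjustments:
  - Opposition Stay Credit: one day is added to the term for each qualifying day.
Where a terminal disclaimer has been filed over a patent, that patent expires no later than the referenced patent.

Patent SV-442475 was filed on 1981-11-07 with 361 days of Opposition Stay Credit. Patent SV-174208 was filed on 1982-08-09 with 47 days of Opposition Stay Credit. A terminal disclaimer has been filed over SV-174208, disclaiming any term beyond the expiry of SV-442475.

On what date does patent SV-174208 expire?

Natural term of SV-174208:
  Base: filing + 25 years → 9 August 2007.
  Opposition Stay Credit: +47 days → 25 September 2007.
Expiry of referenced patent SV-442475:
  Base: filing + 25 years → 7 November 2006.
  Opposition Stay Credit: +361 days → 3 November 2007.
Terminal disclaimer: SV-174208 expires on the earlier of 25 September 2007 and 3 November 2007.

2007-09-25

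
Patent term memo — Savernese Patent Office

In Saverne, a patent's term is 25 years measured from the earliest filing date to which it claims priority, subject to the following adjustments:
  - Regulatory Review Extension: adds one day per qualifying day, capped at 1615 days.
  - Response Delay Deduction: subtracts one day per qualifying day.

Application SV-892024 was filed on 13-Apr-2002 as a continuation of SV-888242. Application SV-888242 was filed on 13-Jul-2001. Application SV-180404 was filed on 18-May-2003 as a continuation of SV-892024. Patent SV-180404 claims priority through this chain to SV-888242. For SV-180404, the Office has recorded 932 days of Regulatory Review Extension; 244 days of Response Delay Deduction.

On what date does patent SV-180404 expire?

Earliest priority filing: 13 July 2001.
Base term: 13 July 2001 + 25 years → 13 July 2026.
Regulatory Review Extension: 932 days (within the 1615-day cap) → +932 days → 30 January 2029.
Response Delay Deduction: −244 days → 31 May 2028.

2028-05-31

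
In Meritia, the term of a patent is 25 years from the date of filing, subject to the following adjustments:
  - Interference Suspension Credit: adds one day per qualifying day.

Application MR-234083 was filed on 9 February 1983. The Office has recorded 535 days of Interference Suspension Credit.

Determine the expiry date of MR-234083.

Base term: filing date + 25 years → 9 February 2008.
Interference Suspension Credit: +535 days → 28 July 2009.

2009-07-28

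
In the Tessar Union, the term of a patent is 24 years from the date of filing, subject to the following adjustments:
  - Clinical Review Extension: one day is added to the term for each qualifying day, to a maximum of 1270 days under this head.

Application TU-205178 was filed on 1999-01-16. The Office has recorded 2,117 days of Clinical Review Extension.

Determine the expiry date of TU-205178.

July 9, 2026

Base term: filing date + 24 years → 16 January 2023.
Clinical Review Extension: 2117 days claimed exceeds the 1270-day cap, so +1270 days → 9 July 2026.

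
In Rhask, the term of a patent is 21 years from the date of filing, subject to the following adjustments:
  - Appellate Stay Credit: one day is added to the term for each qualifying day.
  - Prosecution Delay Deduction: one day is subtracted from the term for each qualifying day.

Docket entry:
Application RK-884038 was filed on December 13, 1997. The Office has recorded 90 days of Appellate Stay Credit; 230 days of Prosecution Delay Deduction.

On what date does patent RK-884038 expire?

Base term: filing date + 21 years → 13 December 2018.
Appellate Stay Credit: +90 days → 13 March 2019.
Prosecution Delay Deduction: −230 days → 26 July 2018.

2018-07-26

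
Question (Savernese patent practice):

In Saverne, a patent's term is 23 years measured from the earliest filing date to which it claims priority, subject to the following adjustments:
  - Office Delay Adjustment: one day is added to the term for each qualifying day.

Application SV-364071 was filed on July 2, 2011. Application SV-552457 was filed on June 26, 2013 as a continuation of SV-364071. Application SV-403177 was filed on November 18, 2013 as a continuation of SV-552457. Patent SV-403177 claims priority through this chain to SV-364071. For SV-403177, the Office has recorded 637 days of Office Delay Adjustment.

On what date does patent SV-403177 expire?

2036-03-30

Earliest priority filing: 2 July 2011.
Base term: 2 July 2011 + 23 years → 2 July 2034.
Office Delay Adjustment: +637 days → 30 March 2036.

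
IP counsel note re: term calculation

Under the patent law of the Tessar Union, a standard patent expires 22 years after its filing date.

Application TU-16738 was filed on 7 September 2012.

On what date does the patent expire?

September 7, 2034

Filing date + 22 years → 7 September 2034.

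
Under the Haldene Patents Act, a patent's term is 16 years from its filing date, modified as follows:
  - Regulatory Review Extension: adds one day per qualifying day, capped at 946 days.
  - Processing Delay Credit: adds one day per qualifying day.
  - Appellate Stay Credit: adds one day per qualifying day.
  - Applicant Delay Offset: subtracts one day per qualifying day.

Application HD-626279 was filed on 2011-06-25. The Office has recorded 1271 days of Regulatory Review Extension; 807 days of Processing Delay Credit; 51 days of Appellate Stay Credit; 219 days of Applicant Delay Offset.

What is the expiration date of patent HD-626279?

Base term: filing date + 16 years → 25 June 2027.
Regulatory Review Extension: 1271 days claimed exceeds the 946-day cap, so +946 days → 26 January 2030.
Processing Delay Credit: +807 days → 12 April 2032.
Appellate Stay Credit: +51 days → 2 June 2032.
Applicant Delay Offset: −219 days → 27 October 2031.

October 27, 2031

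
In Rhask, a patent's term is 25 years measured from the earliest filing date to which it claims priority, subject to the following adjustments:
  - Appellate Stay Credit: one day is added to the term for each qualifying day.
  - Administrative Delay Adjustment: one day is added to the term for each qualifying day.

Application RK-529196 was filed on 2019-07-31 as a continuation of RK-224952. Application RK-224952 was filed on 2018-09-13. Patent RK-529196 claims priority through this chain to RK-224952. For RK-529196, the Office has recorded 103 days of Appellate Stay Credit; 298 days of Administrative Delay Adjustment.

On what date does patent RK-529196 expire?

October 18, 2044

Earliest priority filing: 13 September 2018.
Base term: 13 September 2018 + 25 years → 13 September 2043.
Appellate Stay Credit: +103 days → 25 December 2043.
Administrative Delay Adjustment: +298 days → 18 October 2044.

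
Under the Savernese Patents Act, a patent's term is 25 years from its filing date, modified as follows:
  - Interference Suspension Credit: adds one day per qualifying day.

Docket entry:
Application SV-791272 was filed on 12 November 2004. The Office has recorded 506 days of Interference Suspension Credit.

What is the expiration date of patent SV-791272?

April 2, 2031

Base term: filing date + 25 years → 12 November 2029.
Interference Suspension Credit: +506 days → 2 April 2031.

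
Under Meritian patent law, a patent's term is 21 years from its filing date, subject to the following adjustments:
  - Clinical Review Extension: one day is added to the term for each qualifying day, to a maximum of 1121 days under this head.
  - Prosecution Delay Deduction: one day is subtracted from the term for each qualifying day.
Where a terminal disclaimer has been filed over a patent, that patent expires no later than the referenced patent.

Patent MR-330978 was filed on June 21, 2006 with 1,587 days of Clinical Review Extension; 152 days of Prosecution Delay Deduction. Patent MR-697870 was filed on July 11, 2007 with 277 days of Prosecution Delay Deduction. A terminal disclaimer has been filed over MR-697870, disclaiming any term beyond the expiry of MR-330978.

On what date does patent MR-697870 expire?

October 8, 2027

Natural term of MR-697870:
  Base: filing + 21 years → 11 July 2028.
  Prosecution Delay Deduction: −277 days → 8 October 2027.
Expiry of referenced patent MR-330978:
  Base: filing + 21 years → 21 June 2027.
  Clinical Review Extension: 1587 days claimed exceeds the 1121-day cap, so +1121 days → 16 July 2030.
  Prosecution Delay Deduction: −152 days → 14 February 2030.
Terminal disclaimer: MR-697870 expires on the earlier of 8 October 2027 and 14 February 2030.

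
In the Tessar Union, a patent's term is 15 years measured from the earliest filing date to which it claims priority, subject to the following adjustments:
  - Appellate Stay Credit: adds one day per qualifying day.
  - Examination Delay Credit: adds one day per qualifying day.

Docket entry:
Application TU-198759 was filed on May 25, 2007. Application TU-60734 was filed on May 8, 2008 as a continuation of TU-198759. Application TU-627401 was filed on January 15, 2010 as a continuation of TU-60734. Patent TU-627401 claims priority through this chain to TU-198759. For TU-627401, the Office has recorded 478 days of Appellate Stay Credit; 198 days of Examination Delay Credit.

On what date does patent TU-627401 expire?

March 31, 2024

Earliest priority filing: 25 May 2007.
Base term: 25 May 2007 + 15 years → 25 May 2022.
Appellate Stay Credit: +478 days → 15 September 2023.
Examination Delay Credit: +198 days → 31 March 2024.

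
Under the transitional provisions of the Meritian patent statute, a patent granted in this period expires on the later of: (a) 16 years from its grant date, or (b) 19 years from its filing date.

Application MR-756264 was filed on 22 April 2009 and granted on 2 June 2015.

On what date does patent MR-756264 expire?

(a) grant + 16 years → 2 June 2031.
(b) filing + 19 years → 22 April 2028.
Later of the two: 2 June 2031.

2031-06-02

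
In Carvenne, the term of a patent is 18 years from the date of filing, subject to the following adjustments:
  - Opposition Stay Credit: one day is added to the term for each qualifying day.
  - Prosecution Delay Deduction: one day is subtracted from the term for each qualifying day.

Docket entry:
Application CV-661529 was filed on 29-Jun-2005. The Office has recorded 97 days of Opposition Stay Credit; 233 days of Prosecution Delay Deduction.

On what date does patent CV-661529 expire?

Base term: filing date + 18 years → 29 June 2023.
Opposition Stay Credit: +97 days → 4 October 2023.
Prosecution Delay Deduction: −233 days → 13 February 2023.

February 13, 2023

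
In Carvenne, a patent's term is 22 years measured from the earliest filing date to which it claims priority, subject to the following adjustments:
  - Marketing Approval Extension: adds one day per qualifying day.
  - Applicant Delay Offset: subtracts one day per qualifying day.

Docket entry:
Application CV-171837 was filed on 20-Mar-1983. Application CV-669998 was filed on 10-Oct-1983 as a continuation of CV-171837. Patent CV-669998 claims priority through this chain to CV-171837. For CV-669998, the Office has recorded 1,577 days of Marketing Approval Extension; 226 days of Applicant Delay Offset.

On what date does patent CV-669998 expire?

Earliest priority filing: 20 March 1983.
Base term: 20 March 1983 + 22 years → 20 March 2005.
Marketing Approval Extension: +1577 days → 14 July 2009.
Applicant Delay Offset: −226 days → 30 November 2008.

2008-11-30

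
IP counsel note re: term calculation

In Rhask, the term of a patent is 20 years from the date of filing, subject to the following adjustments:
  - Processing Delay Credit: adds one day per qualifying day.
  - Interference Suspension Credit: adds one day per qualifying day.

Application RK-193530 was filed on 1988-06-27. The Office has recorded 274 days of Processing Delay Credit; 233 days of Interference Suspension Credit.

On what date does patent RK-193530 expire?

2009-11-16

Base term: filing date + 20 years → 27 June 2008.
Processing Delay Credit: +274 days → 28 March 2009.
Interference Suspension Credit: +233 days → 16 November 2009.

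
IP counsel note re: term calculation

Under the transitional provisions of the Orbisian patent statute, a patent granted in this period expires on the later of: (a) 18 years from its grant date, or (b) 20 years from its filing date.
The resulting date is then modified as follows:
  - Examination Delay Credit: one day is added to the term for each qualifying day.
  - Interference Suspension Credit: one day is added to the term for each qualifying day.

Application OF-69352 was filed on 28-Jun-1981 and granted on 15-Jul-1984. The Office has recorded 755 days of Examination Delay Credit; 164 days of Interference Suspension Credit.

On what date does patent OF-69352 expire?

(a) grant + 18 years → 15 July 2002.
(b) filing + 20 years → 28 June 2001.
Later of the two: 15 July 2002.
Examination Delay Credit: +755 days → 8 August 2004.
Interference Suspension Credit: +164 days → 19 January 2005.

2005-01-19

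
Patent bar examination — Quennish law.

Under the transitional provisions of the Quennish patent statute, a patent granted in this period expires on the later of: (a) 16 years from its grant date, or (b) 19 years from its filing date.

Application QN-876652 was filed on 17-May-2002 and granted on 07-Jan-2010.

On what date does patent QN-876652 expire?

(a) grant + 16 years → 7 January 2026.
(b) filing + 19 years → 17 May 2021.
Later of the two: 7 January 2026.

January 7, 2026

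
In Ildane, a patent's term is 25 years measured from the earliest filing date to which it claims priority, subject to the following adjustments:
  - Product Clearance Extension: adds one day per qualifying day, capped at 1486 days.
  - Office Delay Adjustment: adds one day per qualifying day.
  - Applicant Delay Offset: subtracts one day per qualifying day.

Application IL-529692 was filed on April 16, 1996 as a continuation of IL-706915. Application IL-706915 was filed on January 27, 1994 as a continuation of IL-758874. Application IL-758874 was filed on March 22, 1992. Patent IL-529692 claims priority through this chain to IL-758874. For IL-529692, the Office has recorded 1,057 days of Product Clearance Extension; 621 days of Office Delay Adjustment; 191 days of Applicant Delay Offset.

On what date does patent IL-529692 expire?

Earliest priority filing: 22 March 1992.
Base term: 22 March 1992 + 25 years → 22 March 2017.
Product Clearance Extension: 1057 days (within the 1486-day cap) → +1057 days → 12 February 2020.
Office Delay Adjustment: +621 days → 25 October 2021.
Applicant Delay Offset: −191 days → 17 April 2021.

2021-04-17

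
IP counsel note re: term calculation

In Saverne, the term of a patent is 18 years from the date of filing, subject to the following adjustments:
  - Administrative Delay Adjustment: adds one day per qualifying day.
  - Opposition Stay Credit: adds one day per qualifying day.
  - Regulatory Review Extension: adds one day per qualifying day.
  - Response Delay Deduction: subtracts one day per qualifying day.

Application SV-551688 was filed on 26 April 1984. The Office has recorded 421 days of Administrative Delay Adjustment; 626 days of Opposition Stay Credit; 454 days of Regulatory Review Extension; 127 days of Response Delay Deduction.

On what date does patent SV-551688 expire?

2006-01-29

Base term: filing date + 18 years → 26 April 2002.
Administrative Delay Adjustment: +421 days → 21 June 2003.
Opposition Stay Credit: +626 days → 8 March 2005.
Regulatory Review Extension: +454 days → 5 June 2006.
Response Delay Deduction: −127 days → 29 January 2006.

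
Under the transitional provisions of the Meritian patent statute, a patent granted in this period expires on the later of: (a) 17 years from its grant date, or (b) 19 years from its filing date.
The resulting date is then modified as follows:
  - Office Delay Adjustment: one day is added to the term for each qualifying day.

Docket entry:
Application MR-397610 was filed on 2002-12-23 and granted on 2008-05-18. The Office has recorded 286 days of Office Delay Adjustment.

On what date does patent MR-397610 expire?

(a) grant + 17 years → 18 May 2025.
(b) filing + 19 years → 23 December 2021.
Later of the two: 18 May 2025.
Office Delay Adjustment: +286 days → 28 February 2026.

February 28, 2026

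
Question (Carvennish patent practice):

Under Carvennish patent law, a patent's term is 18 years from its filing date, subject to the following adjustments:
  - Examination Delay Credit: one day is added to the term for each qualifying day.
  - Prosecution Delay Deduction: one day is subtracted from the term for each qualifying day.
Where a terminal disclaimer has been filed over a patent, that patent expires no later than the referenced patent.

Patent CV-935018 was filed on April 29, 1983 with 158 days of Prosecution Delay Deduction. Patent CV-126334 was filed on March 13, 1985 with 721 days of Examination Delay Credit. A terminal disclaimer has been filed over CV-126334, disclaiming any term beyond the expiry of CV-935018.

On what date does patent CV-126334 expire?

Natural term of CV-126334:
  Base: filing + 18 years → 13 March 2003.
  Examination Delay Credit: +721 days → 3 March 2005.
Expiry of referenced patent CV-935018:
  Base: filing + 18 years → 29 April 2001.
  Prosecution Delay Deduction: −158 days → 22 November 2000.
Terminal disclaimer: CV-126334 expires on the earlier of 3 March 2005 and 22 November 2000.

November 22, 2000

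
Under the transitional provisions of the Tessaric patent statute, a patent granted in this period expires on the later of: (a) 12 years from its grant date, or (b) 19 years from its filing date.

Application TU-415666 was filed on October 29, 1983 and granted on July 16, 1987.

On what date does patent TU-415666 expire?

(a) grant + 12 years → 16 July 1999.
(b) filing + 19 years → 29 October 2002.
Later of the two: 29 October 2002.

October 29, 2002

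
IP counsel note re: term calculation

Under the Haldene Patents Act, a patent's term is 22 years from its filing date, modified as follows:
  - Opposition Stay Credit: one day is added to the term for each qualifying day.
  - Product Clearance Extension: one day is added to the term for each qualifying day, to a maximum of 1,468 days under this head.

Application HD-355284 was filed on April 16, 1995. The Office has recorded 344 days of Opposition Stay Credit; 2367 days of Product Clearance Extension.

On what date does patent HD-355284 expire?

2022-04-02

Base term: filing date + 22 years → 16 April 2017.
Opposition Stay Credit: +344 days → 26 March 2018.
Product Clearance Extension: 2367 days claimed exceeds the 1468-day cap, so +1468 days → 2 April 2022.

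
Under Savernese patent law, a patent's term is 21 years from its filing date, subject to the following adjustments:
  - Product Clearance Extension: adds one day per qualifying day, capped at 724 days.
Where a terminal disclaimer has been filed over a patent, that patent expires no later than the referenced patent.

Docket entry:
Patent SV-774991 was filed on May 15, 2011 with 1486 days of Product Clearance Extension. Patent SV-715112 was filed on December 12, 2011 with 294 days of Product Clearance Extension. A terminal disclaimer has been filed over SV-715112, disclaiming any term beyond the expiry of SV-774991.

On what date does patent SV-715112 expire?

October 2, 2033

Natural term of SV-715112:
  Base: filing + 21 years → 12 December 2032.
  Product Clearance Extension: 294 days (within the 724-day cap) → +294 days → 2 October 2033.
Expiry of referenced patent SV-774991:
  Base: filing + 21 years → 15 May 2032.
  Product Clearance Extension: 1486 days claimed exceeds the 724-day cap, so +724 days → 9 May 2034.
Terminal disclaimer: SV-715112 expires on the earlier of 2 October 2033 and 9 May 2034.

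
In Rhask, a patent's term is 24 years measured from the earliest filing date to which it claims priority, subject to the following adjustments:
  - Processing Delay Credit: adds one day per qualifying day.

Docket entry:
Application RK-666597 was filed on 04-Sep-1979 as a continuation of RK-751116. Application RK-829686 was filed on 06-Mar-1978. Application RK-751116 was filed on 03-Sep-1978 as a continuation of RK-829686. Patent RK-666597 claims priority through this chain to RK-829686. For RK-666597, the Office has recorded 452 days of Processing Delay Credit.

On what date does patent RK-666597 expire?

June 1, 2003

Earliest priority filing: 6 March 1978.
Base term: 6 March 1978 + 24 years → 6 March 2002.
Processing Delay Credit: +452 days → 1 June 2003.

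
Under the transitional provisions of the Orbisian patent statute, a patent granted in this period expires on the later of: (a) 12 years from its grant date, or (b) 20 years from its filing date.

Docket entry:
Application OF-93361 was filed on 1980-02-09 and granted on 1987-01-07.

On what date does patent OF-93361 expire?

(a) grant + 12 years → 7 January 1999.
(b) filing + 20 years → 9 February 2000.
Later of the two: 9 February 2000.

February 9, 2000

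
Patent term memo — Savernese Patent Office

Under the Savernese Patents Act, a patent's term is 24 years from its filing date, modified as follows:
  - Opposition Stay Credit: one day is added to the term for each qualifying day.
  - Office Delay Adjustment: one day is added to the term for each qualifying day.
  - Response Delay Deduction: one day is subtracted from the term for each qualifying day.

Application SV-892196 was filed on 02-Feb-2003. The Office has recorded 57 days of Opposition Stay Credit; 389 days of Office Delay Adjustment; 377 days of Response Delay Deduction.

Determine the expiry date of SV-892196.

April 12, 2027

Base term: filing date + 24 years → 2 February 2027.
Opposition Stay Credit: +57 days → 31 March 2027.
Office Delay Adjustment: +389 days → 23 April 2028.
Response Delay Deduction: −377 days → 12 April 2027.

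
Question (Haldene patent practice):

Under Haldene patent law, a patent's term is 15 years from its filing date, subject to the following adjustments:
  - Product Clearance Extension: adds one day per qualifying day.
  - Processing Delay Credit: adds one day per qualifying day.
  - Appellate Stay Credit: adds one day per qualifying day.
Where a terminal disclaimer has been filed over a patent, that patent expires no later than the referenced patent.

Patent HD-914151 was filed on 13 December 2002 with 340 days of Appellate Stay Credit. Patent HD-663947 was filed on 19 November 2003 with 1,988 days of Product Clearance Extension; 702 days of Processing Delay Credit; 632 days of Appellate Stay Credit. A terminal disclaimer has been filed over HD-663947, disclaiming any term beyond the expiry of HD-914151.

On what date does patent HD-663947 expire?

Natural term of HD-663947:
  Base: filing + 15 years → 19 November 2018.
  Product Clearance Extension: +1988 days → 29 April 2024.
  Processing Delay Credit: +702 days → 1 April 2026.
  Appellate Stay Credit: +632 days → 24 December 2027.
Expiry of referenced patent HD-914151:
  Base: filing + 15 years → 13 December 2017.
  Appellate Stay Credit: +340 days → 18 November 2018.
Terminal disclaimer: HD-663947 expires on the earlier of 24 December 2027 and 18 November 2018.

November 18, 2018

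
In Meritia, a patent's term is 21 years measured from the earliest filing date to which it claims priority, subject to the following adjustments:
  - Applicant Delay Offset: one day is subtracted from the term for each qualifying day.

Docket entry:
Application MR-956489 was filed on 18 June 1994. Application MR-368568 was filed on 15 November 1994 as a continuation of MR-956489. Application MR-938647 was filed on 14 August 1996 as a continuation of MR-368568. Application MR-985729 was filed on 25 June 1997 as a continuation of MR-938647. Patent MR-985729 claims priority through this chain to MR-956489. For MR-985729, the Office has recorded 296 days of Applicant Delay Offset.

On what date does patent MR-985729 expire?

August 26, 2014

Earliest priority filing: 18 June 1994.
Base term: 18 June 1994 + 21 years → 18 June 2015.
Applicant Delay Offset: −296 days → 26 August 2014.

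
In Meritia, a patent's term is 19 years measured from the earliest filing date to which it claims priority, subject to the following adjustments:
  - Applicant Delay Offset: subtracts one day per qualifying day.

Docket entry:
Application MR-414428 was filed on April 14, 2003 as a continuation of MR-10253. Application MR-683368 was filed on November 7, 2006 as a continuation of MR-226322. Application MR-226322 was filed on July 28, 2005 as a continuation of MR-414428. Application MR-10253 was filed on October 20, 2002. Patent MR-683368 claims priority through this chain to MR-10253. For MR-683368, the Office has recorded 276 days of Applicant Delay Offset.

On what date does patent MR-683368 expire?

Earliest priority filing: 20 October 2002.
Base term: 20 October 2002 + 19 years → 20 October 2021.
Applicant Delay Offset: −276 days → 17 January 2021.

2021-01-17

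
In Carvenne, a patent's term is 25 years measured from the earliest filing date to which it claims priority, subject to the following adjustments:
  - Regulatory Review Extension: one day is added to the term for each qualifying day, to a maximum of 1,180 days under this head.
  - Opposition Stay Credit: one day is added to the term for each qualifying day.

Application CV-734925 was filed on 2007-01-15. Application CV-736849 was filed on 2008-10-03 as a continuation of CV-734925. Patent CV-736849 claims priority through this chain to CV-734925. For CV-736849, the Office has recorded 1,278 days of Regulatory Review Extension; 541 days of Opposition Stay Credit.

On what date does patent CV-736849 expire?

2036-10-01

Earliest priority filing: 15 January 2007.
Base term: 15 January 2007 + 25 years → 15 January 2032.
Regulatory Review Extension: 1278 days claimed exceeds the 1180-day cap, so +1180 days → 9 April 2035.
Opposition Stay Credit: +541 days → 1 October 2036.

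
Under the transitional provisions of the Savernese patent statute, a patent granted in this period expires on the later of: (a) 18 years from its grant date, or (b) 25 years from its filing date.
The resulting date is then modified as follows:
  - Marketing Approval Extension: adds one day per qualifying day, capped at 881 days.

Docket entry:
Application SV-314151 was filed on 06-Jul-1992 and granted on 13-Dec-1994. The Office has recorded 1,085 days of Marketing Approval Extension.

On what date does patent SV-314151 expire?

(a) grant + 18 years → 13 December 2012.
(b) filing + 25 years → 6 July 2017.
Later of the two: 6 July 2017.
Marketing Approval Extension: 1085 days claimed exceeds the 881-day cap, so +881 days → 4 December 2019.

December 4, 2019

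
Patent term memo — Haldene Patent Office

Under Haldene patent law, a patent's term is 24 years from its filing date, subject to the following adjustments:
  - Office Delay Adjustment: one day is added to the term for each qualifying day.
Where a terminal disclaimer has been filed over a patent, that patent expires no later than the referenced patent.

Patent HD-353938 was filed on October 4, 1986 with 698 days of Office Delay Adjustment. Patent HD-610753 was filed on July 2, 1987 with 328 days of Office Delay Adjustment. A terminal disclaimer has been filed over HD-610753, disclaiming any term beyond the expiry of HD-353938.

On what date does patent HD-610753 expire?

May 25, 2012

Natural term of HD-610753:
  Base: filing + 24 years → 2 July 2011.
  Office Delay Adjustment: +328 days → 25 May 2012.
Expiry of referenced patent HD-353938:
  Base: filing + 24 years → 4 October 2010.
  Office Delay Adjustment: +698 days → 1 September 2012.
Terminal disclaimer: HD-610753 expires on the earlier of 25 May 2012 and 1 September 2012.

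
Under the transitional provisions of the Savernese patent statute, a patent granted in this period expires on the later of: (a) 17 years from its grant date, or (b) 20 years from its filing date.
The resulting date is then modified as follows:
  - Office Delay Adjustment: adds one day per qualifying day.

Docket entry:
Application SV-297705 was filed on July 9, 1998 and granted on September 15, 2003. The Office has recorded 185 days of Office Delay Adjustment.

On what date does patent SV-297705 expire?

2021-03-19

(a) grant + 17 years → 15 September 2020.
(b) filing + 20 years → 9 July 2018.
Later of the two: 15 September 2020.
Office Delay Adjustment: +185 days → 19 March 2021.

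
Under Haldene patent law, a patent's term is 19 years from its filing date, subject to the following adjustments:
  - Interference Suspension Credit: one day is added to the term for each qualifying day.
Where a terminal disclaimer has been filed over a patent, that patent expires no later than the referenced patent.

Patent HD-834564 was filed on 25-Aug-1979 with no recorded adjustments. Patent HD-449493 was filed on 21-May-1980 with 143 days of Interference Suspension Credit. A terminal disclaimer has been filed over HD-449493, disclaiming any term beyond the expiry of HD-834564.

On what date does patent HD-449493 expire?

August 25, 1998

Natural term of HD-449493:
  Base: filing + 19 years → 21 May 1999.
  Interference Suspension Credit: +143 days → 11 October 1999.
Expiry of referenced patent HD-834564:
  Base: filing + 19 years → 25 August 1998.
Terminal disclaimer: HD-449493 expires on the earlier of 11 October 1999 and 25 August 1998.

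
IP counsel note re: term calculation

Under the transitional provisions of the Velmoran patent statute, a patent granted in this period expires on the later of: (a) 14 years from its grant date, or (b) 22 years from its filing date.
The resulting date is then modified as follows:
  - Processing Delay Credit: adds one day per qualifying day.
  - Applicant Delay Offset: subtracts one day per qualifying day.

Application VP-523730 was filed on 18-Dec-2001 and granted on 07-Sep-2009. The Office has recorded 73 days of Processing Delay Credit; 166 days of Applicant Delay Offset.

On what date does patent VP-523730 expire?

(a) grant + 14 years → 7 September 2023.
(b) filing + 22 years → 18 December 2023.
Later of the two: 18 December 2023.
Processing Delay Credit: +73 days → 29 February 2024.
Applicant Delay Offset: −166 days → 16 September 2023.

2023-09-16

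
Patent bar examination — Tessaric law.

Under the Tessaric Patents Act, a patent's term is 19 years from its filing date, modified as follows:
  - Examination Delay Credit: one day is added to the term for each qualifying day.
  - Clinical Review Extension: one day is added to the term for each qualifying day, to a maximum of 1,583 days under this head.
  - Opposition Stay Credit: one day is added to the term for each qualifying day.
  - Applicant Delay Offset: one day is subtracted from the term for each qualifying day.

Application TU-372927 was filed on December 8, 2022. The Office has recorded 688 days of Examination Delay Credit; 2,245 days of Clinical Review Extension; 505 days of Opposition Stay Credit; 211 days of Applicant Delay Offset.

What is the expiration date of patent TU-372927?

2048-12-16

Base term: filing date + 19 years → 8 December 2041.
Examination Delay Credit: +688 days → 27 October 2043.
Clinical Review Extension: 2245 days claimed exceeds the 1583-day cap, so +1583 days → 26 February 2048.
Opposition Stay Credit: +505 days → 15 July 2049.
Applicant Delay Offset: −211 days → 16 December 2048.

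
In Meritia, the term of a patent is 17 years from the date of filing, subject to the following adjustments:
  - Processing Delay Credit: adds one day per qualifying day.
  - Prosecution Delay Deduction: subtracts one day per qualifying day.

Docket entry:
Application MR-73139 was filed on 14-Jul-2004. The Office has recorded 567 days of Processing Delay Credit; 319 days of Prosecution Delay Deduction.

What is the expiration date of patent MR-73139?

Base term: filing date + 17 years → 14 July 2021.
Processing Delay Credit: +567 days → 1 February 2023.
Prosecution Delay Deduction: −319 days → 19 March 2022.

2022-03-19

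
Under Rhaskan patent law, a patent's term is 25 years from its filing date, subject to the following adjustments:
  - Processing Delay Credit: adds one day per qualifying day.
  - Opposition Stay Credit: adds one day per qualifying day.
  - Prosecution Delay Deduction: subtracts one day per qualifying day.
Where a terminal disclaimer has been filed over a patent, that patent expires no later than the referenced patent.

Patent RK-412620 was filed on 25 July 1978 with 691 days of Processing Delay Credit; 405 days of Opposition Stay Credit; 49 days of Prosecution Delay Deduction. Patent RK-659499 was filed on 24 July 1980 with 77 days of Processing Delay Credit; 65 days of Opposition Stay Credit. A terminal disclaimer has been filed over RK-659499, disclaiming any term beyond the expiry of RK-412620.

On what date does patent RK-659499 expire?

Natural term of RK-659499:
  Base: filing + 25 years → 24 July 2005.
  Processing Delay Credit: +77 days → 9 October 2005.
  Opposition Stay Credit: +65 days → 13 December 2005.
Expiry of referenced patent RK-412620:
  Base: filing + 25 years → 25 July 2003.
  Processing Delay Credit: +691 days → 15 June 2005.
  Opposition Stay Credit: +405 days → 25 July 2006.
  Prosecution Delay Deduction: −49 days → 6 June 2006.
Terminal disclaimer: RK-659499 expires on the earlier of 13 December 2005 and 6 June 2006.

December 13, 2005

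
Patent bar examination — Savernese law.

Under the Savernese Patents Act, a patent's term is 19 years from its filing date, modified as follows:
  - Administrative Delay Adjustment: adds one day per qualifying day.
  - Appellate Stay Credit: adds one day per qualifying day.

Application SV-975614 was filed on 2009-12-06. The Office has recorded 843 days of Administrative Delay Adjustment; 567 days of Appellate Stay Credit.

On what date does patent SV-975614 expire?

2032-10-16

Base term: filing date + 19 years → 6 December 2028.
Administrative Delay Adjustment: +843 days → 29 March 2031.
Appellate Stay Credit: +567 days → 16 October 2032.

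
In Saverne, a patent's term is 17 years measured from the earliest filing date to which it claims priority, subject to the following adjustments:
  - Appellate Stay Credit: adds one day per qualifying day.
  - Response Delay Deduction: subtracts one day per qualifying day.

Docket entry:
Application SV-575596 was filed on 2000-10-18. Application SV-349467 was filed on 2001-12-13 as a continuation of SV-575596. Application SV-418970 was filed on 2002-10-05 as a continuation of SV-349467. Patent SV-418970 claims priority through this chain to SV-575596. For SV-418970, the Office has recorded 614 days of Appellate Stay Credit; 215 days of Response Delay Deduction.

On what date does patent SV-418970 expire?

November 21, 2018

Earliest priority filing: 18 October 2000.
Base term: 18 October 2000 + 17 years → 18 October 2017.
Appellate Stay Credit: +614 days → 24 June 2019.
Response Delay Deduction: −215 days → 21 November 2018.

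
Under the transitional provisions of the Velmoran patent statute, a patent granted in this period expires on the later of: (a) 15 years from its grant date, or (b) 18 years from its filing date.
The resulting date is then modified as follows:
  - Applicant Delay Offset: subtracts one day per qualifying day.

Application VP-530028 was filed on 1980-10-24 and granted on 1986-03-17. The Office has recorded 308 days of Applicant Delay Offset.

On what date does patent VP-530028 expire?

2000-05-13

(a) grant + 15 years → 17 March 2001.
(b) filing + 18 years → 24 October 1998.
Later of the two: 17 March 2001.
Applicant Delay Offset: −308 days → 13 May 2000.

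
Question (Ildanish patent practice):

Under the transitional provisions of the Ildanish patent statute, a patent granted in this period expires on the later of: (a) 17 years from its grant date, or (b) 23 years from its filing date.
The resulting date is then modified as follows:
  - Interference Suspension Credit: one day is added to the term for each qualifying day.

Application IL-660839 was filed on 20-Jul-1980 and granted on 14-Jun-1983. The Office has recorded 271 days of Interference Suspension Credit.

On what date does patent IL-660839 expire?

2004-04-16

(a) grant + 17 years → 14 June 2000.
(b) filing + 23 years → 20 July 2003.
Later of the two: 20 July 2003.
Interference Suspension Credit: +271 days → 16 April 2004.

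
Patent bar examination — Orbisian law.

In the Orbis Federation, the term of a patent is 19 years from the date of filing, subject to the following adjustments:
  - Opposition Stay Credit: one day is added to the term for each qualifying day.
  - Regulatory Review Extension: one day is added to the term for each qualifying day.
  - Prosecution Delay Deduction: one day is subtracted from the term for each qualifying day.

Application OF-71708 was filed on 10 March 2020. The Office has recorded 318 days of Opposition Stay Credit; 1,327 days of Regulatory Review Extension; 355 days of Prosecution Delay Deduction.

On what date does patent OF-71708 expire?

Base term: filing date + 19 years → 10 March 2039.
Opposition Stay Credit: +318 days → 22 January 2040.
Regulatory Review Extension: +1327 days → 10 September 2043.
Prosecution Delay Deduction: −355 days → 20 September 2042.

2042-09-20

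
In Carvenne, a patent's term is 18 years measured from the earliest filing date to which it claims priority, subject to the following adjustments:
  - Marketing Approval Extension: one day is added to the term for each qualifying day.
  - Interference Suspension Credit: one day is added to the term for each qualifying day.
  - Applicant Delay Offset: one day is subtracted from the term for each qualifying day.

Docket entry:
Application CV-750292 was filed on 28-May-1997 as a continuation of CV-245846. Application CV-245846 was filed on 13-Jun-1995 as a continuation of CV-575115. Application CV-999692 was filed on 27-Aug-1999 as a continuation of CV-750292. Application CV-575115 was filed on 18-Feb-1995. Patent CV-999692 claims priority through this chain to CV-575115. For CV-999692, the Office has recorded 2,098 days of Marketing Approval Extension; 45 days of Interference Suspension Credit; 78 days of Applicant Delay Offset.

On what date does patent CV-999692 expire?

October 15, 2018

Earliest priority filing: 18 February 1995.
Base term: 18 February 1995 + 18 years → 18 February 2013.
Marketing Approval Extension: +2098 days → 17 November 2018.
Interference Suspension Credit: +45 days → 1 January 2019.
Applicant Delay Offset: −78 days → 15 October 2018.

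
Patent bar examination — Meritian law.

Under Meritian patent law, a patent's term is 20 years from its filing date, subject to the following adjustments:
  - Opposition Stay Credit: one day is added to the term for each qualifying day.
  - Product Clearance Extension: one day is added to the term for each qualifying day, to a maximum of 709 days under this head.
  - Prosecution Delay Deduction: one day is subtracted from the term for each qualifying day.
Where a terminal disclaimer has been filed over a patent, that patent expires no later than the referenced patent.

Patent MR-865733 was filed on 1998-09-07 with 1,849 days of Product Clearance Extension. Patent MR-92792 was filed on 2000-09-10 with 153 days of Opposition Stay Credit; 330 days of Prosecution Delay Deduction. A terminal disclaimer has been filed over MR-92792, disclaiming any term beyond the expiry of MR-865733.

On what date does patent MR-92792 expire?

Natural term of MR-92792:
  Base: filing + 20 years → 10 September 2020.
  Opposition Stay Credit: +153 days → 10 February 2021.
  Prosecution Delay Deduction: −330 days → 17 March 2020.
Expiry of referenced patent MR-865733:
  Base: filing + 20 years → 7 September 2018.
  Product Clearance Extension: 1849 days claimed exceeds the 709-day cap, so +709 days → 16 August 2020.
Terminal disclaimer: MR-92792 expires on the earlier of 17 March 2020 and 16 August 2020.

2020-03-17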